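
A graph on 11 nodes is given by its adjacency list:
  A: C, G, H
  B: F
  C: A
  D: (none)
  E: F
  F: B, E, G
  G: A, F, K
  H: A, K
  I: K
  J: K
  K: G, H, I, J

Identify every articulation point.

A, F, G, K

Removing A increases the component count from 2 to 3, so A is a cut vertex.
Removing F increases the component count from 2 to 4, so F is a cut vertex.
Removing G increases the component count from 2 to 3, so G is a cut vertex.
Likewise K is a cut vertex.
By contrast removing B leaves 2 components; it is not a cut vertex. No other vertex is a cut vertex either.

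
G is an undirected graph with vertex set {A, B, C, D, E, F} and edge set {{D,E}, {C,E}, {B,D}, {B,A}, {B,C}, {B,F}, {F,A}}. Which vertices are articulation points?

Removing B increases the component count from 1 to 2, so B is a cut vertex.
By contrast removing C leaves 1 component; it is not a cut vertex. No other vertex is a cut vertex either.

B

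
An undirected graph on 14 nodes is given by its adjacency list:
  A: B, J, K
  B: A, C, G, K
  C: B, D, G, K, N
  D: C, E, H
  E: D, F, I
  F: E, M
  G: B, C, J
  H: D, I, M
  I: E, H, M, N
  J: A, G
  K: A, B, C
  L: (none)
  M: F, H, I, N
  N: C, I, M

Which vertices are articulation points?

C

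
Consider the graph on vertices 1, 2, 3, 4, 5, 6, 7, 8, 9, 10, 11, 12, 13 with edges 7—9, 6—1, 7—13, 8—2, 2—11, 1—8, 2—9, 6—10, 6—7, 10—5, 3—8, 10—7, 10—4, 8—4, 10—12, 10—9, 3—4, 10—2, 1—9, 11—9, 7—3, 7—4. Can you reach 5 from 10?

From 10 we can reach 1, 2, 3, 4, 5, 6, 7, 8, 9, 10, 11, 12, 13, which includes 5.

Yes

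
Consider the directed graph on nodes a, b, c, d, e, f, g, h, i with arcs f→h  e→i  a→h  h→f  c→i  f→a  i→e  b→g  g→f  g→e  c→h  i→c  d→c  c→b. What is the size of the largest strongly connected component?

5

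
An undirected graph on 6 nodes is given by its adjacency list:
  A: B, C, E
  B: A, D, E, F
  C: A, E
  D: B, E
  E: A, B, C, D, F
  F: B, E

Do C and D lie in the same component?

Yes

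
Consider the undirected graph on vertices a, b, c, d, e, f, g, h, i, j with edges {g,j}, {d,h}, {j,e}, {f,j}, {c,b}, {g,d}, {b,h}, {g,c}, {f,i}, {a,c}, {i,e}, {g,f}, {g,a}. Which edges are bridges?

none

The edges on the cycle g-f-i-e-j-g are not bridges since each lies on that cycle.
Every edge lies on some cycle, so there are no bridges.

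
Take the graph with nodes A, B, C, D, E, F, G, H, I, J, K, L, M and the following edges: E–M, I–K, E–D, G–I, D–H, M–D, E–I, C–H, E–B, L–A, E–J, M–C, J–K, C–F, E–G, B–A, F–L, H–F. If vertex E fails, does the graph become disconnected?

Deleting E raises the number of components from 1 to 2, so E is a cut vertex.

Yes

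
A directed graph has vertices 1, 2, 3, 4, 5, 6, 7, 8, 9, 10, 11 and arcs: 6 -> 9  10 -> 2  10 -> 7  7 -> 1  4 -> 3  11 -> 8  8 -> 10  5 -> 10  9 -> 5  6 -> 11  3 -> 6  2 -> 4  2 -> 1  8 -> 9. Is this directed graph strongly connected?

No

There is no directed path from 7 to 6, so the graph is not strongly connected.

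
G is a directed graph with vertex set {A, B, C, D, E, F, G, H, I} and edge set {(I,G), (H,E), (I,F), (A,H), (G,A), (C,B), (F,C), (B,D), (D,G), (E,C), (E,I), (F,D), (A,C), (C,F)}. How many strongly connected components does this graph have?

{A, B, C, D, E, F, G, H, I} are all mutually reachable — one SCC of size 9.
That gives 1 strongly connected component.

1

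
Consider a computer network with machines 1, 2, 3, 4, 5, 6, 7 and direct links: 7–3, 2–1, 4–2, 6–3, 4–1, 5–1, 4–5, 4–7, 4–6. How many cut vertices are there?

1

Removing 4 increases the component count from 1 to 2, so 4 is a cut vertex.
By contrast removing 5 leaves 1 component; it is not a cut vertex. No other vertex is a cut vertex either.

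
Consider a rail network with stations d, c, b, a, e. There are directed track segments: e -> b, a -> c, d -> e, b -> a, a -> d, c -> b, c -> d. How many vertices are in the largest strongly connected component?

5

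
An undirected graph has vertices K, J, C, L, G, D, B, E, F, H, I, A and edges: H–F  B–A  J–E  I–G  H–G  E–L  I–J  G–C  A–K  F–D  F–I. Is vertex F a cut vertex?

Yes

Deleting F raises the number of components from 2 to 3, so F is a cut vertex.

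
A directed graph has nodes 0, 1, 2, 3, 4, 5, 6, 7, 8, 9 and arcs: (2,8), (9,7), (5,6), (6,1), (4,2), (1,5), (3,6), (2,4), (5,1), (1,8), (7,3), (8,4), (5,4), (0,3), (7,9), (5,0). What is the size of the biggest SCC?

5

{0, 1, 3, 5, 6} are all mutually reachable — one SCC of size 5.
{2, 4, 8} are all mutually reachable — one SCC of size 3.
{7, 9} are all mutually reachable — one SCC of size 2.
The largest has 5 vertices.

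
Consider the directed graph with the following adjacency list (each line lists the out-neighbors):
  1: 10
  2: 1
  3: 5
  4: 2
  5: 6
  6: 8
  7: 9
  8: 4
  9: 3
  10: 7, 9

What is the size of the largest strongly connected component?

10

{1, 2, 3, 4, 5, 6, 7, 8, 9, 10} are all mutually reachable — one SCC of size 10.
The largest has 10 vertices.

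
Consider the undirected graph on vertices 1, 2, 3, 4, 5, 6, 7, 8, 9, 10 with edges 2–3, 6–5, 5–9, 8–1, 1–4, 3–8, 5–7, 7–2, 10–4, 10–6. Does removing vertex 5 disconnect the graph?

Deleting 5 raises the number of components from 1 to 2, so 5 is a cut vertex.

Yes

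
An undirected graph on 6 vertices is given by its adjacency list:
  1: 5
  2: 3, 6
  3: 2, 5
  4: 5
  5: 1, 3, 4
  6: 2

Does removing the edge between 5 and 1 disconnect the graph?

Removing 5-1 leaves no path between 5 and 1: the component count goes from 1 to 2. So it is a bridge.

Yes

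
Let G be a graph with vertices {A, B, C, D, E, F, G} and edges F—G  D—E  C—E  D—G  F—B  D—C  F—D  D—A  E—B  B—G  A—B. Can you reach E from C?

From C we can reach A, B, C, D, E, F, G, which includes E.

Yes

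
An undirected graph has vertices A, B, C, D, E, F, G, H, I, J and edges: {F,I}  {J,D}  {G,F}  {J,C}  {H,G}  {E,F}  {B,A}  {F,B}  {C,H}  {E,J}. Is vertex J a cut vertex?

Deleting J raises the number of components from 1 to 2, so J is a cut vertex.

Yes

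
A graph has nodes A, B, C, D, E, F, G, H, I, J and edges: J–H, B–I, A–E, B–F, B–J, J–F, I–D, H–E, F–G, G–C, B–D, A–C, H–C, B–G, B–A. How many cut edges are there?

0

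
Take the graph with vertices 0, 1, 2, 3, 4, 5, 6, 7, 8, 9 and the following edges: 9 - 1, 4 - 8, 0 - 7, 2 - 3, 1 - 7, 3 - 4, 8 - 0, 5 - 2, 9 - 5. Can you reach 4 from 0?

Yes

From 0 we can reach 0, 1, 2, 3, 4, 5, 7, 8, 9, which includes 4.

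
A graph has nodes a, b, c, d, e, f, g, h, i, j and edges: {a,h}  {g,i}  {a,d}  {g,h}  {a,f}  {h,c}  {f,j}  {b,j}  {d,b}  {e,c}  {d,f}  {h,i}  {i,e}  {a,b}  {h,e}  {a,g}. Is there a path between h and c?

From h we can reach a, b, c, d, e, f, g, h, i, j, which includes c.

Yes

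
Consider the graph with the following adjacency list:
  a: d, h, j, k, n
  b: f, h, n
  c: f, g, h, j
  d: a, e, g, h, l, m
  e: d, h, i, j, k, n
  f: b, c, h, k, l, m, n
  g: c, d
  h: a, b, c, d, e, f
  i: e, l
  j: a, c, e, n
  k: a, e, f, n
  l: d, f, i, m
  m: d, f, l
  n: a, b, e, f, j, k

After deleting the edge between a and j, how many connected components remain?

1

a and j are still connected via a-n-j, so the component count stays at 1.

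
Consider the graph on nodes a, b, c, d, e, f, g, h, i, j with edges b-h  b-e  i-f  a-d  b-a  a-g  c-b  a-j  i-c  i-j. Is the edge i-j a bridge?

No

After removing i-j, the path i-c-b-a-j still connects them, so the edge is not a bridge.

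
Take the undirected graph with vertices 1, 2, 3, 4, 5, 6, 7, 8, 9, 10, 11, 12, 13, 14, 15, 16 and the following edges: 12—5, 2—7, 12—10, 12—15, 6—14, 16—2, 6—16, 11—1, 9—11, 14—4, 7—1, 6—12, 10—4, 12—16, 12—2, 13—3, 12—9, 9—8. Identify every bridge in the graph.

12-15, 12-5, 13-3, 8-9

The edges on the cycle 6-12-10-4-14-6 are not bridges since each lies on that cycle.
But removing 5—12 disconnects 5 from 12; removing 8—9 disconnects 8 from 9; removing 15—12 disconnects 15 from 12; removing 13—3 disconnects 13 from 3 — these are bridges.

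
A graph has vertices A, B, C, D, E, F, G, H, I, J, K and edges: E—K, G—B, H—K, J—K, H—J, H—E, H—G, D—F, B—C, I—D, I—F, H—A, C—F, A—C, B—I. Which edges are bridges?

The edges on the cycle H-E-K-H are not bridges since each lies on that cycle.
Every edge lies on some cycle, so there are no bridges.

none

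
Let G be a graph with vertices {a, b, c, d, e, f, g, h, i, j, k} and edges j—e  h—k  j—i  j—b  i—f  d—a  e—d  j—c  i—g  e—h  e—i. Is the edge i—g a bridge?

Yes

Removing i—g leaves no path between i and g: the component count goes from 1 to 2. So it is a bridge.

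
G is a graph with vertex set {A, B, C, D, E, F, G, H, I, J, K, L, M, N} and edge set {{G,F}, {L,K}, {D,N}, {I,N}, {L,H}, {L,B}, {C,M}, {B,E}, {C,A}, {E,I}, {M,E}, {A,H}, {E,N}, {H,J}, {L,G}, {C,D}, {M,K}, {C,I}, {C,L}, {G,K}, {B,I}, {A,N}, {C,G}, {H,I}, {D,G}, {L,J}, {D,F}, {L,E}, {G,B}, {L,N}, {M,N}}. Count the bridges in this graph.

0

The edges on the cycle C-M-N-L-C are not bridges since each lies on that cycle.
Every edge lies on some cycle, so there are no bridges.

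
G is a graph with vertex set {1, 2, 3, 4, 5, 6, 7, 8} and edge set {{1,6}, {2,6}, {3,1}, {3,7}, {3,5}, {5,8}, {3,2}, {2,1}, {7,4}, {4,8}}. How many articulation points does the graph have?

Removing 3 increases the component count from 1 to 2, so 3 is a cut vertex.
By contrast removing 6 leaves 1 component; it is not a cut vertex. No other vertex is a cut vertex either.

1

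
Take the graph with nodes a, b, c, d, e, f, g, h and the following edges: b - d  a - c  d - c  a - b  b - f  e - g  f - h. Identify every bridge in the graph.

b-f, e-g, f-h

The edges on the cycle a-b-d-c-a are not bridges since each lies on that cycle.
But removing f - h disconnects f from h; removing e - g disconnects e from g; removing b - f disconnects b from f — these are bridges.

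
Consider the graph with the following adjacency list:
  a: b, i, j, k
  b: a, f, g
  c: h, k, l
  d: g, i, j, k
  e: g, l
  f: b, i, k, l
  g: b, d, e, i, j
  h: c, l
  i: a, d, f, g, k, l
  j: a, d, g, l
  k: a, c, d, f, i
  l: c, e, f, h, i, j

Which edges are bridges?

none

The edges on the cycle b-f-k-i-g-b are not bridges since each lies on that cycle.
Every edge lies on some cycle, so there are no bridges.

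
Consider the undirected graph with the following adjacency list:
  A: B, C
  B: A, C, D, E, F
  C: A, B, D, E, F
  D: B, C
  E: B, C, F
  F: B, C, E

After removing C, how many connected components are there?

1

With C gone, the remaining components are: {A, B, D, E, F}.
That is 1 component.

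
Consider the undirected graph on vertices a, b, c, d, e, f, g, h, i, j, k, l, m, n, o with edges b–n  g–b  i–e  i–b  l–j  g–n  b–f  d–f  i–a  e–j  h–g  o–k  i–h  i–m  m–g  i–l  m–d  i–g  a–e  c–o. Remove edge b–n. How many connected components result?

2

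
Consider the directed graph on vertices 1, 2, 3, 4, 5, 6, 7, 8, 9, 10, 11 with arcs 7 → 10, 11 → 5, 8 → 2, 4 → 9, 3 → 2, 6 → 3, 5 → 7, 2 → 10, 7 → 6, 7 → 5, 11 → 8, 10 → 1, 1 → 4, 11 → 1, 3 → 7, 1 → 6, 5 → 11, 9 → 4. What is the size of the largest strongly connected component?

{1, 2, 3, 5, 6, 7, 8, 10, 11} are all mutually reachable — one SCC of size 9.
{4, 9} are all mutually reachable — one SCC of size 2.
The largest has 9 vertices.

9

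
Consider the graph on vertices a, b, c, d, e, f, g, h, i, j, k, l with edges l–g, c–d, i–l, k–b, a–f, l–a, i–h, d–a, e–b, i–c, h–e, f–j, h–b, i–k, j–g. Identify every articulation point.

i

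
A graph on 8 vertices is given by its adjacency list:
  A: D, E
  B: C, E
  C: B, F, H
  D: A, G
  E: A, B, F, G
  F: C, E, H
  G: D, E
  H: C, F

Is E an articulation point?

Yes

Deleting E raises the number of components from 1 to 2, so E is a cut vertex.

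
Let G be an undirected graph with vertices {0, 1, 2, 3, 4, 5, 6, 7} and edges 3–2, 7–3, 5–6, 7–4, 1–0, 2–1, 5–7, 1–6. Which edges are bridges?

The edges on the cycle 5-7-3-2-1-6-5 are not bridges since each lies on that cycle.
But removing 1–0 disconnects 1 from 0; removing 7–4 disconnects 7 from 4 — these are bridges.

0-1, 4-7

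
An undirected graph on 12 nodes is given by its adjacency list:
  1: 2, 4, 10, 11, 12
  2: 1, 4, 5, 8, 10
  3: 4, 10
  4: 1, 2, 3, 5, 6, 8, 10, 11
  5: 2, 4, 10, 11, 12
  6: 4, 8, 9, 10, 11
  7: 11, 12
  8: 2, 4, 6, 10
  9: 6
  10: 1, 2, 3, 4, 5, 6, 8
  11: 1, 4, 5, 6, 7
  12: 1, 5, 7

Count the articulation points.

Removing 6 increases the component count from 1 to 2, so 6 is a cut vertex.
By contrast removing 7 leaves 1 component; it is not a cut vertex. No other vertex is a cut vertex either.

1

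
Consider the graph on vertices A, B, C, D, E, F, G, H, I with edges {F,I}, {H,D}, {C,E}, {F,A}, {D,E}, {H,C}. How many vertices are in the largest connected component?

4

B is isolated — a component by itself.
G is isolated — a component by itself.
Starting from A we can reach A, F, I. That is one component of size 3.
Starting from C we can reach C, D, E, H. That is one component of size 4.
The largest has 4 vertices.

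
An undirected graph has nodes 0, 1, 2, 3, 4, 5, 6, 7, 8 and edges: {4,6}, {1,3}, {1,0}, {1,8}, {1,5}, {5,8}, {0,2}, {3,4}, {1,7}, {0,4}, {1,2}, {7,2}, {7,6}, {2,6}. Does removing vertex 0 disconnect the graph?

Deleting 0 leaves 1 component (was 1) (its neighbors 1, 2, 4 remain connected to each other), so 0 is not a cut vertex.

No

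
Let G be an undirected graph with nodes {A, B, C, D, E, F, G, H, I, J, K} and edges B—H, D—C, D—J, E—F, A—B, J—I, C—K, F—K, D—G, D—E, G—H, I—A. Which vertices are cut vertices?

Removing D increases the component count from 1 to 2, so D is a cut vertex.
By contrast removing B leaves 1 component; it is not a cut vertex. No other vertex is a cut vertex either.

D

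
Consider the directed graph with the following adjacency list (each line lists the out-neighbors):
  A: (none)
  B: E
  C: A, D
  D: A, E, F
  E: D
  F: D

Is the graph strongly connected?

No

There is no directed path from F to C, so the graph is not strongly connected.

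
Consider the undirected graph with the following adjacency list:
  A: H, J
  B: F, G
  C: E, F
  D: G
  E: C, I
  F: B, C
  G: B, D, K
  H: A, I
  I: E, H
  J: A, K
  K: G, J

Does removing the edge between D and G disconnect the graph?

Yes

Removing D-G leaves no path between D and G: the component count goes from 1 to 2. So it is a bridge.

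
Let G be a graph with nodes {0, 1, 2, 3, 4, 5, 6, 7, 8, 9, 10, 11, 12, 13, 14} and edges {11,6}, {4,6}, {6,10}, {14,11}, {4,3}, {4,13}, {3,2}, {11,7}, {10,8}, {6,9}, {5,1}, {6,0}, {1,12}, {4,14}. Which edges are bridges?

0-6, 1-12, 1-5, 10-6, 10-8, 11-7, 13-4, 2-3, 3-4, 6-9

The edges on the cycle 4-14-11-6-4 are not bridges since each lies on that cycle.
But removing 7—11 disconnects 7 from 11; removing 6—10 disconnects 6 from 10; removing 8—10 disconnects 8 from 10; removing 1—12 disconnects 1 from 12 — these are bridges.
In total 10 edges are bridges.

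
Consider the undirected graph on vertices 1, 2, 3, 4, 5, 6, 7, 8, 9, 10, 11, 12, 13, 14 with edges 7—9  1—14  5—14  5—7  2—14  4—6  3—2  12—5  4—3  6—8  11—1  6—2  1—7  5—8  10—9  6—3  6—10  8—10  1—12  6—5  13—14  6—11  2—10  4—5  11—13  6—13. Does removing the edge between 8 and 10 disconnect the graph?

No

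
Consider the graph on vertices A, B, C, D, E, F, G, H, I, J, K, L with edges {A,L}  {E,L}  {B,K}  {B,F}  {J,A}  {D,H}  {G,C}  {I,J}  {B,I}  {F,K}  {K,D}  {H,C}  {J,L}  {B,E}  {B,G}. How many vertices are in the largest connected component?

12

Starting from A we can reach A, B, C, D, E, F, G, H, I, J, K, L. That is one component of size 12.
The largest has 12 vertices.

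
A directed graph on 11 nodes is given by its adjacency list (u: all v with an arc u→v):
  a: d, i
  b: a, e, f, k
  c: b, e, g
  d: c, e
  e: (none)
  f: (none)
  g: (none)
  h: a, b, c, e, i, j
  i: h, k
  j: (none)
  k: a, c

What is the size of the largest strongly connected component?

7

{a, b, c, d, h, i, k} are all mutually reachable — one SCC of size 7.
{g} is an SCC by itself.
{e} is an SCC by itself.
{f} is an SCC by itself.
{j} is an SCC by itself.
The largest has 7 vertices.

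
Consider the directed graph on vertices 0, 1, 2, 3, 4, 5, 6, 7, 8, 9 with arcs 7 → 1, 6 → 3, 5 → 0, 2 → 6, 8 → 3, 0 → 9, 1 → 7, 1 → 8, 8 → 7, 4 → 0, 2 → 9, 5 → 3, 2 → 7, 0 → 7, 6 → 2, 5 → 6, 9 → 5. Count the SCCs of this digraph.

{0, 2, 5, 6, 9} are all mutually reachable — one SCC of size 5.
{1, 7, 8} are all mutually reachable — one SCC of size 3.
{4} is an SCC by itself.
{3} is an SCC by itself.
That gives 4 strongly connected components.

4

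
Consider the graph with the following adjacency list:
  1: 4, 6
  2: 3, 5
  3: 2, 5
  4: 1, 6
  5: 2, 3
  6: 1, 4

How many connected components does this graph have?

2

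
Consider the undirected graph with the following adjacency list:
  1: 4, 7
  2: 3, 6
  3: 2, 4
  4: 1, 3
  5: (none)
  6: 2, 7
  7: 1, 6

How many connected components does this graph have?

2

5 is isolated — a component by itself.
Starting from 1 we can reach 1, 2, 3, 4, 6, 7. That is one component of size 6.
Total: 2 components.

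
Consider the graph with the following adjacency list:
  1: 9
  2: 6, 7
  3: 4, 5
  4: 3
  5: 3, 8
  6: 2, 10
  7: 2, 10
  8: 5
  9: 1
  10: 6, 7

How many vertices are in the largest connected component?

4

Starting from 1 we can reach 1, 9. That is one component of size 2.
Starting from 2 we can reach 2, 6, 7, 10. That is one component of size 4.
Starting from 3 we can reach 3, 4, 5, 8. That is one component of size 4.
The largest has 4 vertices.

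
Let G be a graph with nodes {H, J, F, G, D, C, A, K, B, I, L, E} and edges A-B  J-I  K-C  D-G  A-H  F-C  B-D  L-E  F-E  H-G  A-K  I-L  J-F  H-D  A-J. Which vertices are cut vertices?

Removing A increases the component count from 1 to 2, so A is a cut vertex.
By contrast removing B leaves 1 component; it is not a cut vertex. No other vertex is a cut vertex either.

A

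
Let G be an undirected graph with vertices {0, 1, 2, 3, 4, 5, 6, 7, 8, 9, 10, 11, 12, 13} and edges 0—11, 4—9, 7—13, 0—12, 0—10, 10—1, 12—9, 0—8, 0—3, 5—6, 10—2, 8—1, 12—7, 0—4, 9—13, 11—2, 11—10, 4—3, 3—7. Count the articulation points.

1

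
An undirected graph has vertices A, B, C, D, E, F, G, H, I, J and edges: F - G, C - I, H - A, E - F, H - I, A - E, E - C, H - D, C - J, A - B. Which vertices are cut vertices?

A, C, E, F, H

Removing A increases the component count from 1 to 2, so A is a cut vertex.
Removing C increases the component count from 1 to 2, so C is a cut vertex.
Removing E increases the component count from 1 to 2, so E is a cut vertex.
Likewise F, H are cut vertices.
By contrast removing D leaves 1 component; it is not a cut vertex. No other vertex is a cut vertex either.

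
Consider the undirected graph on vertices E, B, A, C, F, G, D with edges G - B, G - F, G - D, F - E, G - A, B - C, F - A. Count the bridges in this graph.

4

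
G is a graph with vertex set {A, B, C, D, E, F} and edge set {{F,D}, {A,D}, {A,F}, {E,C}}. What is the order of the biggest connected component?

3

B is isolated — a component by itself.
Starting from C we can reach C, E. That is one component of size 2.
Starting from A we can reach A, D, F. That is one component of size 3.
The largest has 3 vertices.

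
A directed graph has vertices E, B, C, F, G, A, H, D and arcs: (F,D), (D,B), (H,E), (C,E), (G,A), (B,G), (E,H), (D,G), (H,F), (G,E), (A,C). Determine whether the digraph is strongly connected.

Yes

From E we can reach every vertex (A, B, C, D, E, F, G, H), and every vertex can reach E (A, B, C, D, E, F, G, H). So the whole graph is one strongly connected component.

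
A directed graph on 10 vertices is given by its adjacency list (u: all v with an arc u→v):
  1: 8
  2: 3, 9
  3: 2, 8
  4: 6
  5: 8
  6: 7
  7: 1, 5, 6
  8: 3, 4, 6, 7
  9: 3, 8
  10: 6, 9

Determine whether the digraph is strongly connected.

No

There is no directed path from 9 to 10, so the graph is not strongly connected.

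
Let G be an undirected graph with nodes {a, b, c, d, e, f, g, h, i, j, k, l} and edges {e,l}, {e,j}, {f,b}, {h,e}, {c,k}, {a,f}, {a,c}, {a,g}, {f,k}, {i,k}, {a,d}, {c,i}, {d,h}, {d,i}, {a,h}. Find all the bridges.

The edges on the cycle a-d-h-a are not bridges since each lies on that cycle.
But removing b—f disconnects b from f; removing g—a disconnects g from a; removing j—e disconnects j from e; removing l—e disconnects l from e — these are bridges.
In total 5 edges are bridges.

a-g, b-f, e-h, e-j, e-l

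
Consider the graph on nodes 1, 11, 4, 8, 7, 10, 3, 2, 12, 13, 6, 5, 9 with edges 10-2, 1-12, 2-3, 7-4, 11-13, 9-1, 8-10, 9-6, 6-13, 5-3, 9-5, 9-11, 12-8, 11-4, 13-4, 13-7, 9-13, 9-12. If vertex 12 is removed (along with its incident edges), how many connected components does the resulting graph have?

1

With 12 gone, the remaining components are: {1, 2, 3, 4, 5, 6, 7, 8, 9, 10, 11, 13}.
That is 1 component.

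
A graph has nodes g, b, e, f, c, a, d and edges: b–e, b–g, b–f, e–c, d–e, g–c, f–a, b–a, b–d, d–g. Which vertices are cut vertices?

b

Removing b increases the component count from 1 to 2, so b is a cut vertex.
By contrast removing a leaves 1 component; it is not a cut vertex. No other vertex is a cut vertex either.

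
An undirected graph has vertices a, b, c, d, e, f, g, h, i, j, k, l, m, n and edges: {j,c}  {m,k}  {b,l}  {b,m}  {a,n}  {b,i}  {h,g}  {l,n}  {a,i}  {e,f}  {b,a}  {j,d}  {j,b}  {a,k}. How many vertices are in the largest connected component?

Starting from g we can reach g, h. That is one component of size 2.
Starting from e we can reach e, f. That is one component of size 2.
Starting from a we can reach a, b, c, d, i, j, k, l, m, n. That is one component of size 10.
The largest has 10 vertices.

10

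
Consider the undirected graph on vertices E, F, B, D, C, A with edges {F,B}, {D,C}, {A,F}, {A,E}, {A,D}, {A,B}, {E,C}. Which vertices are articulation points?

Removing A increases the component count from 1 to 2, so A is a cut vertex.
By contrast removing E leaves 1 component; it is not a cut vertex. No other vertex is a cut vertex either.

A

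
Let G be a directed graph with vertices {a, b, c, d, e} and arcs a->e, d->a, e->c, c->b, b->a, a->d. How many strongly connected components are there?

1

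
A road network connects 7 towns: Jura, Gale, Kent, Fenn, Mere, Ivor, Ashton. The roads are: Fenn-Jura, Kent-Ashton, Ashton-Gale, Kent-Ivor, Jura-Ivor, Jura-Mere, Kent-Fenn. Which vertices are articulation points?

Jura, Kent, Ashton

Removing Jura increases the component count from 1 to 2, so Jura is a cut vertex.
Removing Kent increases the component count from 1 to 2, so Kent is a cut vertex.
Removing Ashton increases the component count from 1 to 2, so Ashton is a cut vertex.
By contrast removing Ivor leaves 1 component; it is not a cut vertex. No other vertex is a cut vertex either.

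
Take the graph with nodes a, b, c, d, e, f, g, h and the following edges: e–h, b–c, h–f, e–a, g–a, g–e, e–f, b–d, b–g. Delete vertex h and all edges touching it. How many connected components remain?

With h gone, the remaining components are: {a, b, c, d, e, f, g}.
That is 1 component.

1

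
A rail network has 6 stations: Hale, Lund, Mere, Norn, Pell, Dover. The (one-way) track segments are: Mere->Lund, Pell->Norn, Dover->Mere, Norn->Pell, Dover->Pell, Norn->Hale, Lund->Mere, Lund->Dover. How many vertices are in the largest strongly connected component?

3

{Lund, Mere, Dover} are all mutually reachable — one SCC of size 3.
{Norn, Pell} are all mutually reachable — one SCC of size 2.
{Hale} is an SCC by itself.
The largest has 3 vertices.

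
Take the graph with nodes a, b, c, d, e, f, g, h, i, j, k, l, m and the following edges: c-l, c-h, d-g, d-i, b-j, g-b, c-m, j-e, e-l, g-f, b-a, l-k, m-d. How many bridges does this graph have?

The edges on the cycle c-m-d-g-b-j-e-l-c are not bridges since each lies on that cycle.
But removing d-i disconnects d from i; removing g-f disconnects g from f; removing a-b disconnects a from b; removing k-l disconnects k from l — these are bridges.
In total 5 edges are bridges.

5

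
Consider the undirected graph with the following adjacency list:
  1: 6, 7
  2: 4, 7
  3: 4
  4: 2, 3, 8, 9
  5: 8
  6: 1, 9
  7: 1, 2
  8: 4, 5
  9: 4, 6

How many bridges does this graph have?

The edges on the cycle 6-1-7-2-4-9-6 are not bridges since each lies on that cycle.
But removing 5-8 disconnects 5 from 8; removing 4-8 disconnects 4 from 8; removing 4-3 disconnects 4 from 3 — these are bridges.
That makes 3 bridges.

3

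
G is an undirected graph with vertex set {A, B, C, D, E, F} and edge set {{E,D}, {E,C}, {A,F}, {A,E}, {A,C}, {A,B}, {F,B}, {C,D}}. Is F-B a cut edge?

After removing F-B, the path F-A-B still connects them, so the edge is not a bridge.

No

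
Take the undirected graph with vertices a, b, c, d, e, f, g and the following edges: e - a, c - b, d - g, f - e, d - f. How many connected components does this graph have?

Starting from b we can reach b, c. That is one component of size 2.
Starting from a we can reach a, d, e, f, g. That is one component of size 5.
Total: 2 components.

2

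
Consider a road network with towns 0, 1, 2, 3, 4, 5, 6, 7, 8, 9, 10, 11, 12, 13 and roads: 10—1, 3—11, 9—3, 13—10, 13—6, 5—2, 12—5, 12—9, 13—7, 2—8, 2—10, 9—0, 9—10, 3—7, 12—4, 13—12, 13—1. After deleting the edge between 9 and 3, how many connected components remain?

1

9 and 3 are still connected via 9-12-13-7-3, so the component count stays at 1.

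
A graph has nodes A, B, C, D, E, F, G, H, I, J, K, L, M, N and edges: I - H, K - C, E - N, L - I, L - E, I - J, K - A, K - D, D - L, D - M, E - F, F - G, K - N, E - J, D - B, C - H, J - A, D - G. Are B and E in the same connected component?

Yes

From B we can reach A, B, C, D, E, F, G, H, I, J, K, L, M, N, which includes E.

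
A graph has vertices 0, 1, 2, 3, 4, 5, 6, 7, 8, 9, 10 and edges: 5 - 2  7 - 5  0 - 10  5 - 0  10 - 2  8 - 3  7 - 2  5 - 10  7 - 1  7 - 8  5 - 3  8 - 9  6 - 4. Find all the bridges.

1-7, 4-6, 8-9

The edges on the cycle 7-5-0-10-2-7 are not bridges since each lies on that cycle.
But removing 8 - 9 disconnects 8 from 9; removing 6 - 4 disconnects 6 from 4; removing 1 - 7 disconnects 1 from 7 — these are bridges.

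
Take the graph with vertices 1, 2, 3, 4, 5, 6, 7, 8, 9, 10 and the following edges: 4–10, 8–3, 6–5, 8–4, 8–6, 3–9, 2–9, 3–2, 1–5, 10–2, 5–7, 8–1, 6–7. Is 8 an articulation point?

Yes

Deleting 8 raises the number of components from 1 to 2, so 8 is a cut vertex.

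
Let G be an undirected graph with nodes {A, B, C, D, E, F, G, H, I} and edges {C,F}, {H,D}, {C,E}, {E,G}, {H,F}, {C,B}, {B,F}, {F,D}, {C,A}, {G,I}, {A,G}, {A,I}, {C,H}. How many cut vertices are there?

Removing C increases the component count from 1 to 2, so C is a cut vertex.
By contrast removing H leaves 1 component; it is not a cut vertex. No other vertex is a cut vertex either.

1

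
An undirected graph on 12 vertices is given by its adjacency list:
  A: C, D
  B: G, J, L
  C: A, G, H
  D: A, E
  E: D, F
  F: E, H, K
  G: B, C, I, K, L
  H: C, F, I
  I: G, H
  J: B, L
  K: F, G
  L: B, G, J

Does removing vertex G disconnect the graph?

Deleting G raises the number of components from 1 to 2, so G is a cut vertex.

Yes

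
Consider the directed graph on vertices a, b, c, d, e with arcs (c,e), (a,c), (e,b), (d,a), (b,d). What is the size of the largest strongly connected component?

{a, b, c, d, e} are all mutually reachable — one SCC of size 5.
The largest has 5 vertices.

5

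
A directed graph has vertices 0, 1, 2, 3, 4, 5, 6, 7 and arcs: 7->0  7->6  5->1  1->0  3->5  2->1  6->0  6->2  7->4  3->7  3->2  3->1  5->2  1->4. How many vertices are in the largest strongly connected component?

1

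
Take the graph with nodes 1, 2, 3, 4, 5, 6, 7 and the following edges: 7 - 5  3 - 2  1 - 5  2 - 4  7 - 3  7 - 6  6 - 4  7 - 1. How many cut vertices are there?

Removing 7 increases the component count from 1 to 2, so 7 is a cut vertex.
By contrast removing 1 leaves 1 component; it is not a cut vertex. No other vertex is a cut vertex either.

1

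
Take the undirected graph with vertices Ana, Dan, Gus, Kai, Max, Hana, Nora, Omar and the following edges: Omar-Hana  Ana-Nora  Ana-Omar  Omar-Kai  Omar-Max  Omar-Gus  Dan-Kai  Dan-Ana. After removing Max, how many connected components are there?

1

With Max gone, the remaining components are: {Ana, Dan, Gus, Kai, Hana, Nora, Omar}.
That is 1 component.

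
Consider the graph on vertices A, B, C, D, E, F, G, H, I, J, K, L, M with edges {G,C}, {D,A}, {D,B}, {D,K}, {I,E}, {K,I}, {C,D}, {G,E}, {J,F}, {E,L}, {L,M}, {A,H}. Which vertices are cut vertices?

Removing A increases the component count from 2 to 3, so A is a cut vertex.
Removing D increases the component count from 2 to 4, so D is a cut vertex.
Removing E increases the component count from 2 to 3, so E is a cut vertex.
Likewise L is a cut vertex.
By contrast removing J leaves 2 components; it is not a cut vertex. No other vertex is a cut vertex either.

A, D, E, L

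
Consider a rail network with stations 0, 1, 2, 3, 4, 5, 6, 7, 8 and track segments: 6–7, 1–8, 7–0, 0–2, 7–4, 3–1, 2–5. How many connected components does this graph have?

2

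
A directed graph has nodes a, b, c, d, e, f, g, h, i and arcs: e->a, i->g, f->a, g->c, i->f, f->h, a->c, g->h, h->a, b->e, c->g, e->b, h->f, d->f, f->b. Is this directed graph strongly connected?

There is no directed path from b to i, so the graph is not strongly connected.

No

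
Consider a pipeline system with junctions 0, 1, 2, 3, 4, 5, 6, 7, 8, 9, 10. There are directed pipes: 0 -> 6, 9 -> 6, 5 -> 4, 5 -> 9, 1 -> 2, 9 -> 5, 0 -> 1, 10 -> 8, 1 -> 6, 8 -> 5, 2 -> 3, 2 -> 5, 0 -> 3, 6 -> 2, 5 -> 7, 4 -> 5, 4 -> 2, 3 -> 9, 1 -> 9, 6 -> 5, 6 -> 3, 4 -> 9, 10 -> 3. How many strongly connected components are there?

6

{2, 3, 4, 5, 6, 9} are all mutually reachable — one SCC of size 6.
{8} is an SCC by itself.
{1} is an SCC by itself.
{7} is an SCC by itself.
{0} is an SCC by itself.
(and 1 more singleton SCC)
That gives 6 strongly connected components.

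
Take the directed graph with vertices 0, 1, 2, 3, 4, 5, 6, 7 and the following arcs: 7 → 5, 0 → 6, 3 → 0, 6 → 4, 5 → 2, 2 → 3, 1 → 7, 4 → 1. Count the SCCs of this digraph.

1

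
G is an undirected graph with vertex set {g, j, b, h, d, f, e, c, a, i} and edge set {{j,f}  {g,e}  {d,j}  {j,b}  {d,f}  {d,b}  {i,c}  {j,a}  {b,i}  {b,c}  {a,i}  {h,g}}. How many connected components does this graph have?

Starting from e we can reach e, g, h. That is one component of size 3.
Starting from a we can reach a, b, c, d, f, i, j. That is one component of size 7.
Total: 2 components.

2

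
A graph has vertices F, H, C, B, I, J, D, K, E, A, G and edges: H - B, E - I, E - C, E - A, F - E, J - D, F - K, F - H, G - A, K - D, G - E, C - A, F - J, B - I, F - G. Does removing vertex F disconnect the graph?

Yes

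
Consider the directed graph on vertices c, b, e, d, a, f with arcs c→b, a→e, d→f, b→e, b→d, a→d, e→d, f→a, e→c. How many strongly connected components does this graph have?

1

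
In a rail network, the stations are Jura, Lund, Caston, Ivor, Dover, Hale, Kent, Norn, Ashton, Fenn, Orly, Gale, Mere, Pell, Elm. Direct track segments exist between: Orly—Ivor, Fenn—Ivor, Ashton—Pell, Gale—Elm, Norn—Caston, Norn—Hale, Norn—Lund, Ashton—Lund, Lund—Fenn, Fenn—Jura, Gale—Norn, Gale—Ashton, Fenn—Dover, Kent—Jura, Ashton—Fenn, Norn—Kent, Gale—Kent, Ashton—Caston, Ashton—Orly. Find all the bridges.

The edges on the cycle Gale-Norn-Lund-Fenn-Ashton-Gale are not bridges since each lies on that cycle.
But removing Dover—Fenn disconnects Dover from Fenn; removing Gale—Elm disconnects Gale from Elm; removing Norn—Hale disconnects Norn from Hale; removing Pell—Ashton disconnects Pell from Ashton — these are bridges.

Ashton-Pell, Dover-Fenn, Elm-Gale, Hale-Norn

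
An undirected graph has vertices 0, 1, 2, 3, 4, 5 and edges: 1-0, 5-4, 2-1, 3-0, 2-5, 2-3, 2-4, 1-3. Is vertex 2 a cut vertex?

Deleting 2 raises the number of components from 1 to 2, so 2 is a cut vertex.

Yes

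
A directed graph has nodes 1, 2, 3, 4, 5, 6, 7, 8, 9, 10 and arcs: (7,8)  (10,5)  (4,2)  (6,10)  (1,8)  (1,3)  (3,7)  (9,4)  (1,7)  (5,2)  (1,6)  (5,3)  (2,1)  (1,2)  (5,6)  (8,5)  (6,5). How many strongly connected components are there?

{1, 2, 3, 5, 6, 7, 8, 10} are all mutually reachable — one SCC of size 8.
{9} is an SCC by itself.
{4} is an SCC by itself.
That gives 3 strongly connected components.

3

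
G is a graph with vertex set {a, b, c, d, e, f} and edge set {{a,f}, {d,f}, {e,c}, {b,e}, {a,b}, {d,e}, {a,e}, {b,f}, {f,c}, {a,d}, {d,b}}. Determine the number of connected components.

1

Starting from a we can reach a, b, c, d, e, f. That is one component of size 6.
Total: 1 component.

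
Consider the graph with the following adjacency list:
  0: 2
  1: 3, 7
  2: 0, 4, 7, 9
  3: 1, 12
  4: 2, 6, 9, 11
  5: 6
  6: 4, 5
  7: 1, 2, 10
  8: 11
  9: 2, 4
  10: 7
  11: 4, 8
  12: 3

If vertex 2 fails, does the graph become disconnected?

Yes

Deleting 2 raises the number of components from 1 to 3, so 2 is a cut vertex.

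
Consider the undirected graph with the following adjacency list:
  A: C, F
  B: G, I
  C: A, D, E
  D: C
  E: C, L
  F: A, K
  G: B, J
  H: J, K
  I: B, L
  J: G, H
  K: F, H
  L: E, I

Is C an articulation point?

Deleting C raises the number of components from 1 to 2, so C is a cut vertex.

Yes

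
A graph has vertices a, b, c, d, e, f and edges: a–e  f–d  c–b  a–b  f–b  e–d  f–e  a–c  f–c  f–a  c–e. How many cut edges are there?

The edges on the cycle f-a-e-d-f are not bridges since each lies on that cycle.
Every edge lies on some cycle, so there are no bridges.

0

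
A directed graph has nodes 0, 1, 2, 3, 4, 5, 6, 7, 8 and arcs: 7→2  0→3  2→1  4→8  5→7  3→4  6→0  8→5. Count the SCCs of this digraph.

{1} is an SCC by itself.
{6} is an SCC by itself.
{2} is an SCC by itself.
{5} is an SCC by itself.
{7} is an SCC by itself.
(and 4 more singleton SCCs)
That gives 9 strongly connected components.

9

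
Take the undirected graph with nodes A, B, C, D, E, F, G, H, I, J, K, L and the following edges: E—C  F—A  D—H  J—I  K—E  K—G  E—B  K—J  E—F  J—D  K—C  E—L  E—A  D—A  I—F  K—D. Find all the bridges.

B-E, D-H, E-L, G-K

The edges on the cycle K-E-C-K are not bridges since each lies on that cycle.
But removing H—D disconnects H from D; removing K—G disconnects K from G; removing E—B disconnects E from B; removing E—L disconnects E from L — these are bridges.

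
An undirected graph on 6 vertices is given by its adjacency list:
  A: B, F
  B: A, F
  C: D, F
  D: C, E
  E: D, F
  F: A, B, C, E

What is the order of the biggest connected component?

Starting from A we can reach A, B, C, D, E, F. That is one component of size 6.
The largest has 6 vertices.

6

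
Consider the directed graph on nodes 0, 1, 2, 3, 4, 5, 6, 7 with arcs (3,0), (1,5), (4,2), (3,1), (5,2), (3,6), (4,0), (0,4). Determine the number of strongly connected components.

7

{0, 4} are all mutually reachable — one SCC of size 2.
{5} is an SCC by itself.
{1} is an SCC by itself.
{7} is an SCC by itself.
{3} is an SCC by itself.
(and 2 more singleton SCCs)
That gives 7 strongly connected components.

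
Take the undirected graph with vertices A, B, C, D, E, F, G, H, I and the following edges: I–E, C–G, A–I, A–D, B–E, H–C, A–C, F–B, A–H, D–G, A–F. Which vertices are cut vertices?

A

Removing A increases the component count from 1 to 2, so A is a cut vertex.
By contrast removing G leaves 1 component; it is not a cut vertex. No other vertex is a cut vertex either.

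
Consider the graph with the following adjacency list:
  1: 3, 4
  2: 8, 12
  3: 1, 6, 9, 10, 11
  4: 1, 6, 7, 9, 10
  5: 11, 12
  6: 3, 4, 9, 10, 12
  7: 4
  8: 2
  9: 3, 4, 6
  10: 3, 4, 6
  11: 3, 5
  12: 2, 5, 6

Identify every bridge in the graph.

12-2, 2-8, 4-7

The edges on the cycle 9-6-10-4-9 are not bridges since each lies on that cycle.
But removing 7-4 disconnects 7 from 4; removing 12-2 disconnects 12 from 2; removing 2-8 disconnects 2 from 8 — these are bridges.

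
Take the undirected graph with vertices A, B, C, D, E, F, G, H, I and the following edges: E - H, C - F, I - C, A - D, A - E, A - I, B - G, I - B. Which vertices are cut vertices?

A, B, C, E, I

Removing A increases the component count from 1 to 3, so A is a cut vertex.
Removing B increases the component count from 1 to 2, so B is a cut vertex.
Removing C increases the component count from 1 to 2, so C is a cut vertex.
Likewise E, I are cut vertices.
By contrast removing G leaves 1 component; it is not a cut vertex. No other vertex is a cut vertex either.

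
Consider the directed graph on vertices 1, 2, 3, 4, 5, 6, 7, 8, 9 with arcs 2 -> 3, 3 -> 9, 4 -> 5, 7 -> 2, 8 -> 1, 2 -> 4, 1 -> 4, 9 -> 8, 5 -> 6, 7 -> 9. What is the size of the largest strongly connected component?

{4} is an SCC by itself.
{8} is an SCC by itself.
{2} is an SCC by itself.
{9} is an SCC by itself.
{6} is an SCC by itself.
(and 4 more singleton SCCs)
The largest has 1 vertex.

1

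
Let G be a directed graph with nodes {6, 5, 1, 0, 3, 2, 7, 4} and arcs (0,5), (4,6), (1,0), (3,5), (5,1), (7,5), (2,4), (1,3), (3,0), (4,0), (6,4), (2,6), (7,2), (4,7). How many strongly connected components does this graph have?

{2, 4, 6, 7} are all mutually reachable — one SCC of size 4.
{0, 1, 3, 5} are all mutually reachable — one SCC of size 4.
That gives 2 strongly connected components.

2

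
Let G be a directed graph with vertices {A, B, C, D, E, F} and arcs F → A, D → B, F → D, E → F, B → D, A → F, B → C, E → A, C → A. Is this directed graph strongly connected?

No

There is no directed path from C to E, so the graph is not strongly connected.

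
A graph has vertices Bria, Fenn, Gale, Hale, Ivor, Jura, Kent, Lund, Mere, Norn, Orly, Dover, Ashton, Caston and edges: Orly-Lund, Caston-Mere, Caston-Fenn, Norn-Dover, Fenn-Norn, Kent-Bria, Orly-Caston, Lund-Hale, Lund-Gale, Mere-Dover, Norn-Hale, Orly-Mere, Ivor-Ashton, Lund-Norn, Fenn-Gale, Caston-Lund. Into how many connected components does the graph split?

Jura is isolated — a component by itself.
Starting from Ivor we can reach Ivor, Ashton. That is one component of size 2.
Starting from Bria we can reach Bria, Kent. That is one component of size 2.
Starting from Fenn we can reach Fenn, Gale, Hale, Lund, Mere, Norn, Orly, Dover, Caston. That is one component of size 9.
Total: 4 components.

4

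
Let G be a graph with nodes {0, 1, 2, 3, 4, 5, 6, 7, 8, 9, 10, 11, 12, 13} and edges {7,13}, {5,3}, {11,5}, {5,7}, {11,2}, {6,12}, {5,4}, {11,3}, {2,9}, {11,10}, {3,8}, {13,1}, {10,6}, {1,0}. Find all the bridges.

The edges on the cycle 11-5-3-11 are not bridges since each lies on that cycle.
But removing 1—0 disconnects 1 from 0; removing 5—7 disconnects 5 from 7; removing 13—1 disconnects 13 from 1; removing 10—6 disconnects 10 from 6 — these are bridges.
In total 11 edges are bridges.

0-1, 1-13, 10-11, 10-6, 11-2, 12-6, 13-7, 2-9, 3-8, 4-5, 5-7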